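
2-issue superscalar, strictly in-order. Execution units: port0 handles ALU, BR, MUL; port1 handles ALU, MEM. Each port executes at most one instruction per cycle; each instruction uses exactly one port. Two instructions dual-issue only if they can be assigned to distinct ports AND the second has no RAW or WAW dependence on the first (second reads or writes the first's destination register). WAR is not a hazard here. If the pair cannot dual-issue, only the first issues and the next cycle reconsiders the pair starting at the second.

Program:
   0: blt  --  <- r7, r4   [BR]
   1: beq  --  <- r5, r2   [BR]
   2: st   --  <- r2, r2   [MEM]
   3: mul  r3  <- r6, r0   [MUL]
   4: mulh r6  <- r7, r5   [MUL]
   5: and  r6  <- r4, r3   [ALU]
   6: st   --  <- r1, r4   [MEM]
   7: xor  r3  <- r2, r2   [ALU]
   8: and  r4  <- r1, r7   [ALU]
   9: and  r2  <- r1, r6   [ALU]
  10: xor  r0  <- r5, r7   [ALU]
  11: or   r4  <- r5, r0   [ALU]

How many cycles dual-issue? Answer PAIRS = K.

PAIRS = 4

0. blt.BR @i0  | no-port BR/BR
1. beq.BR+st.MEM @i1&i2  | pair
2. mul.MUL @i3  | no-port MUL/MUL
3. mulh.MUL @i4  | WAW r6
4. and.ALU+st.MEM @i5&i6  | pair
5. xor.ALU+and.ALU @i7&i8  | pair
6. and.ALU+xor.ALU @i9&i10  | pair
7. or.ALU @i11  | tail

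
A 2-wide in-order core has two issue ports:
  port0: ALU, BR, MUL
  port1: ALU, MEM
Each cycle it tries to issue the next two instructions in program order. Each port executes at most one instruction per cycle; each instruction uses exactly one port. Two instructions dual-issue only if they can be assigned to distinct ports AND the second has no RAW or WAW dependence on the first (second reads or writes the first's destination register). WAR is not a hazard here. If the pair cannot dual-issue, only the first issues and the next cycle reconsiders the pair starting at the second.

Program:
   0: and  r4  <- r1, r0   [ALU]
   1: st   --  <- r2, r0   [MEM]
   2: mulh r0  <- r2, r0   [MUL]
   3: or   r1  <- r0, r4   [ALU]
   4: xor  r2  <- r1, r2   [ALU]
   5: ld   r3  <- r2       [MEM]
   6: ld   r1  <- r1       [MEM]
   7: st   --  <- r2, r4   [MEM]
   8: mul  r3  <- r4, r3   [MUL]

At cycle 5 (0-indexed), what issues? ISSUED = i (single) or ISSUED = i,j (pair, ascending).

ISSUED = 6

t=0 i0+i1:and.ALU;st.MEM ; dual
t=1 i2:mulh.MUL ; RAW r0
t=2 i3:or.ALU ; RAW r1
t=3 i4:xor.ALU ; RAW r2
t=4 i5:ld.MEM ; no-port MEM/MEM
t=5 i6:ld.MEM ; no-port MEM/MEM
t=6 i7+i8:st.MEM;mul.MUL ; dual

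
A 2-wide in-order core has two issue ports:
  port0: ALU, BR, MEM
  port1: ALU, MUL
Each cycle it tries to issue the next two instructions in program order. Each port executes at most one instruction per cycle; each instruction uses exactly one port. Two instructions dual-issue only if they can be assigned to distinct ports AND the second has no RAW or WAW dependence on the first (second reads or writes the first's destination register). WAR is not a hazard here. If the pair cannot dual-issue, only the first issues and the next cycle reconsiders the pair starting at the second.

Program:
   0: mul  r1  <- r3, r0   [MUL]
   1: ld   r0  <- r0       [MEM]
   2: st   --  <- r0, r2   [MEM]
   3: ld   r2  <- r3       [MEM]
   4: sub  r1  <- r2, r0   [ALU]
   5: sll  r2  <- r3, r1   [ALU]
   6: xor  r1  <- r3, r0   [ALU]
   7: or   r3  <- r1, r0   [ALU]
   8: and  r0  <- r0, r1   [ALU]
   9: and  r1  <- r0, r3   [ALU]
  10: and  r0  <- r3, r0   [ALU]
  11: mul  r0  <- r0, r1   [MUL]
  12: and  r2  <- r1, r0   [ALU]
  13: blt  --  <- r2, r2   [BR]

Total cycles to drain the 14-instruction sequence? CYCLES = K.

CYCLES = 10

c0: i0/i1 mul.MUL;ld.MEM  dual
c1: i2 st.MEM  no-port MEM/MEM
c2: i3 ld.MEM  RAW r2
c3: i4 sub.ALU  RAW r1
c4: i5/i6 sll.ALU;xor.ALU  dual
c5: i7/i8 or.ALU;and.ALU  dual
c6: i9/i10 and.ALU;and.ALU  dual
c7: i11 mul.MUL  RAW r0
c8: i12 and.ALU  RAW r2
c9: i13 blt.BR  tail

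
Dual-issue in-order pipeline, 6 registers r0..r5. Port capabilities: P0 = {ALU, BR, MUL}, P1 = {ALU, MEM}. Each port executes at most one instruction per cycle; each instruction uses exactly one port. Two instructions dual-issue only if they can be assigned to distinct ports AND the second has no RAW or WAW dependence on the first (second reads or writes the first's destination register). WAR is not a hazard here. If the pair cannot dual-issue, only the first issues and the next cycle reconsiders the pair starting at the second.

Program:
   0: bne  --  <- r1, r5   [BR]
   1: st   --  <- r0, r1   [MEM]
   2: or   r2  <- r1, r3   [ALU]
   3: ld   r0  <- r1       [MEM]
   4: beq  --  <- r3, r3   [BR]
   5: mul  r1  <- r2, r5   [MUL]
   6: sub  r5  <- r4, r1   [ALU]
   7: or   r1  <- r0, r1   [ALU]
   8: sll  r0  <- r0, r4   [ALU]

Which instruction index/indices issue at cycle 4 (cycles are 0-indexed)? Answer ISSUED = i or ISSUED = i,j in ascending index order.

ISSUED = 6,7

c0: i0&i1 bne/st  pair
c1: i2&i3 or/ld  pair
c2: i4 beq  no-port BR/MUL
c3: i5 mul  RAW r1
c4: i6&i7 sub/or  pair
c5: i8 sll  tail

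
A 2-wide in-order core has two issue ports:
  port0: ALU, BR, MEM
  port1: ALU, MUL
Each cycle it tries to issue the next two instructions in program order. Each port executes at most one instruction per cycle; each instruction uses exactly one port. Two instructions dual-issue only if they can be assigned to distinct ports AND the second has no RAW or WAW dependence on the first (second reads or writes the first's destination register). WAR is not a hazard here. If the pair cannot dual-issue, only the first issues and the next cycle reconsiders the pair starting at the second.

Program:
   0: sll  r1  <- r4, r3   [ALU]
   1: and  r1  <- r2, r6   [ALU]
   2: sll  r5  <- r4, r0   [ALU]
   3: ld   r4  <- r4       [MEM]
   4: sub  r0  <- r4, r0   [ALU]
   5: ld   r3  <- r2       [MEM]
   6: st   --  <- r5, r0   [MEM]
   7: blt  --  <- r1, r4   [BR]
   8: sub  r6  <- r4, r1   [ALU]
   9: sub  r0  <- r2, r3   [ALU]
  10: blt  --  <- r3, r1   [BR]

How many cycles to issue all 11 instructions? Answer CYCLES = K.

CYCLES = 7

t=0 i0:sll ; WAW r1
t=1 i1&i2:and sll ; pair
t=2 i3:ld ; RAW r4
t=3 i4&i5:sub ld ; pair
t=4 i6:st ; no-port MEM/BR
t=5 i7&i8:blt sub ; pair
t=6 i9&i10:sub blt ; pair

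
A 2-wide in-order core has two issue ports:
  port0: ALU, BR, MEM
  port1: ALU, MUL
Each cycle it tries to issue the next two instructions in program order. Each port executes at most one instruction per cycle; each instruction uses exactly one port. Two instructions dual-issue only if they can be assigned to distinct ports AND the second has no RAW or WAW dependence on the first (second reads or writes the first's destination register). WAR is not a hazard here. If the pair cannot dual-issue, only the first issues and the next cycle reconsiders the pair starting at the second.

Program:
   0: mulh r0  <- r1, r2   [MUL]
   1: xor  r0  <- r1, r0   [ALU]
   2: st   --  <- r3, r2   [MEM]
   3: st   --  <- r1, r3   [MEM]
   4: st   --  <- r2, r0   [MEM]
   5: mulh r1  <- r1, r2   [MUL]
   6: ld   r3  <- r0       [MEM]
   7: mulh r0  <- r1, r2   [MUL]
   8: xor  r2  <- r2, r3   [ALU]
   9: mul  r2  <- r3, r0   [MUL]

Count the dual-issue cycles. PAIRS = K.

  cy0 -> i0 (mulh) RAW+WAW r0
  cy1 -> i1,i2 (xor st) pair
  cy2 -> i3 (st) no-port MEM/MEM
  cy3 -> i4,i5 (st mulh) pair
  cy4 -> i6,i7 (ld mulh) pair
  cy5 -> i8 (xor) WAW r2
  cy6 -> i9 (mul) tail

PAIRS = 3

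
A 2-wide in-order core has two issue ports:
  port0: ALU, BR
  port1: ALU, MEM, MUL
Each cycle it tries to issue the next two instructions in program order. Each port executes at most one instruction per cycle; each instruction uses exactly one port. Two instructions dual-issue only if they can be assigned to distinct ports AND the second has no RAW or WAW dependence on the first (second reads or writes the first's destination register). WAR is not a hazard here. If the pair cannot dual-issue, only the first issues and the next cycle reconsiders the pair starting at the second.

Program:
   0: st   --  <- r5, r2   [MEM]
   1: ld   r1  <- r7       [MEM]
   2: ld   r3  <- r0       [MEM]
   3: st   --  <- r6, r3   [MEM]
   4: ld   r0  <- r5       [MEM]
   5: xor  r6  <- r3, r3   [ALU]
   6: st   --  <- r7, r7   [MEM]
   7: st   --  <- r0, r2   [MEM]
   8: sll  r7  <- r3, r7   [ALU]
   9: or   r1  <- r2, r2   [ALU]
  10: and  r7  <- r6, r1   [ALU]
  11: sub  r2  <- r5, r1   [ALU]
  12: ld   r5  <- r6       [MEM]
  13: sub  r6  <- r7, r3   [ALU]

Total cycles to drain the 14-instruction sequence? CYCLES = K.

t=0 i0:st.MEM ; no-port MEM/MEM
t=1 i1:ld.MEM ; no-port MEM/MEM
t=2 i2:ld.MEM ; no-port MEM/MEM
t=3 i3:st.MEM ; no-port MEM/MEM
t=4 i4+i5:ld.MEM+xor.ALU ; 2-wide
t=5 i6:st.MEM ; no-port MEM/MEM
t=6 i7+i8:st.MEM+sll.ALU ; 2-wide
t=7 i9:or.ALU ; RAW r1
t=8 i10+i11:and.ALU+sub.ALU ; 2-wide
t=9 i12+i13:ld.MEM+sub.ALU ; 2-wide

CYCLES = 10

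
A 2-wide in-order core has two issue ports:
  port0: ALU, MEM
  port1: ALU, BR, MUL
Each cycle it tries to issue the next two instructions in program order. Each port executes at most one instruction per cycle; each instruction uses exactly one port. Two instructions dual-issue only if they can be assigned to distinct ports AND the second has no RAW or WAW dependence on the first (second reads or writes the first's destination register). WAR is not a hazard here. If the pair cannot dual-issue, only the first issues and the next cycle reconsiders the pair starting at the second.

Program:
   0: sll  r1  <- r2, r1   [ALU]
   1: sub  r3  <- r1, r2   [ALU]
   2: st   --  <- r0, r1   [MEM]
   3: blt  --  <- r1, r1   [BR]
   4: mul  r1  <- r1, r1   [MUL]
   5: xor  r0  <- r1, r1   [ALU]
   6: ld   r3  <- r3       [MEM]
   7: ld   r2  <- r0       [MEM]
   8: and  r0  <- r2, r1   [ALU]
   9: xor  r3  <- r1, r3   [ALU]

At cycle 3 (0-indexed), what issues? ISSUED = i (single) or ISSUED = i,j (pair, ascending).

[0] i0  sll.ALU  -- RAW r1
[1] i1&i2  sub.ALU/st.MEM  -- dual
[2] i3  blt.BR  -- no-port BR/MUL
[3] i4  mul.MUL  -- RAW r1
[4] i5&i6  xor.ALU/ld.MEM  -- dual
[5] i7  ld.MEM  -- RAW r2
[6] i8&i9  and.ALU/xor.ALU  -- dual

ISSUED = 4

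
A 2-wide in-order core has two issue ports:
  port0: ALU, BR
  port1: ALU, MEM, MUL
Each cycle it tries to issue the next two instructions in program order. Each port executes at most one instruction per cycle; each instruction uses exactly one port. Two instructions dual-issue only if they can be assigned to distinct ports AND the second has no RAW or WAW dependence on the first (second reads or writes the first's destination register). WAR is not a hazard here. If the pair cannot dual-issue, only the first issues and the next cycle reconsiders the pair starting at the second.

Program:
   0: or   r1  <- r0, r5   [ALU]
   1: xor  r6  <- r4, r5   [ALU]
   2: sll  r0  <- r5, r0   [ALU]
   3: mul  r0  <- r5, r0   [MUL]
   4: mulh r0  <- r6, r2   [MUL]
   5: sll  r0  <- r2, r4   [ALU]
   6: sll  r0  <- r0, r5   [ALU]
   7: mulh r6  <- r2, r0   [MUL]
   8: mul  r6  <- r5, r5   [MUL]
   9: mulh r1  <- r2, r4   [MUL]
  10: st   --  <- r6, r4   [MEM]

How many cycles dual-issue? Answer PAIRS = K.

PAIRS = 1

[0] i0,i1  or.ALU/xor.ALU  -- dual
[1] i2  sll.ALU  -- RAW+WAW r0
[2] i3  mul.MUL  -- no-port MUL/MUL
[3] i4  mulh.MUL  -- WAW r0
[4] i5  sll.ALU  -- RAW+WAW r0
[5] i6  sll.ALU  -- RAW r0
[6] i7  mulh.MUL  -- no-port MUL/MUL
[7] i8  mul.MUL  -- no-port MUL/MUL
[8] i9  mulh.MUL  -- no-port MUL/MEM
[9] i10  st.MEM  -- tail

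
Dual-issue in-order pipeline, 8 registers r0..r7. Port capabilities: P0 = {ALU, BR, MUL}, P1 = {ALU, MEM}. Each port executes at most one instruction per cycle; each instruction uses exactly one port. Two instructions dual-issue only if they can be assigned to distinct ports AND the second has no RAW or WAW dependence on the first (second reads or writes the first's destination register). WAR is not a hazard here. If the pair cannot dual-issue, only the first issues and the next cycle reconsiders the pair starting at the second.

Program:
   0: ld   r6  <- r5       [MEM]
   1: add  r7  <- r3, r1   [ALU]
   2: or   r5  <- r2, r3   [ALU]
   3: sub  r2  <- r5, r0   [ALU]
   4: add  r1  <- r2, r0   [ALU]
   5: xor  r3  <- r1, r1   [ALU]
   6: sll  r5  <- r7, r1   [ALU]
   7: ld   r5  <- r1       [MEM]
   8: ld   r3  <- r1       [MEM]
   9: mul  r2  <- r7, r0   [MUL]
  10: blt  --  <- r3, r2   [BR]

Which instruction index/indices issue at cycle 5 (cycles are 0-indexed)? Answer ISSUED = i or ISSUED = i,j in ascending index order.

ISSUED = 7

c0: i0/i1 ld+add  pair
c1: i2 or  RAW r5
c2: i3 sub  RAW r2
c3: i4 add  RAW r1
c4: i5/i6 xor+sll  pair
c5: i7 ld  no-port MEM/MEM
c6: i8/i9 ld+mul  pair
c7: i10 blt  tail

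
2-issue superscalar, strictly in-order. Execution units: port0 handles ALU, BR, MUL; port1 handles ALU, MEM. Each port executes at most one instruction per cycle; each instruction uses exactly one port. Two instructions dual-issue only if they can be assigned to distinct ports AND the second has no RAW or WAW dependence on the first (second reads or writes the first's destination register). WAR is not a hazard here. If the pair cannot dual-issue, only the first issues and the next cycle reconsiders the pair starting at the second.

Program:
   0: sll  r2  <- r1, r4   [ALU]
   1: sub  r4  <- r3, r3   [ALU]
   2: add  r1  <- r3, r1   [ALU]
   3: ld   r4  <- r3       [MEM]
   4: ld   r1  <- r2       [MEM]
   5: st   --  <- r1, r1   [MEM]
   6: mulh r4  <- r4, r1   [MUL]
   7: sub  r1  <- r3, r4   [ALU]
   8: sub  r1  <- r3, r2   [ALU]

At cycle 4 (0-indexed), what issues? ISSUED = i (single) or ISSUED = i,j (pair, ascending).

ISSUED = 7

t=0 i0,i1:sll.ALU+sub.ALU ; pair
t=1 i2,i3:add.ALU+ld.MEM ; pair
t=2 i4:ld.MEM ; no-port MEM/MEM
t=3 i5,i6:st.MEM+mulh.MUL ; pair
t=4 i7:sub.ALU ; WAW r1
t=5 i8:sub.ALU ; tail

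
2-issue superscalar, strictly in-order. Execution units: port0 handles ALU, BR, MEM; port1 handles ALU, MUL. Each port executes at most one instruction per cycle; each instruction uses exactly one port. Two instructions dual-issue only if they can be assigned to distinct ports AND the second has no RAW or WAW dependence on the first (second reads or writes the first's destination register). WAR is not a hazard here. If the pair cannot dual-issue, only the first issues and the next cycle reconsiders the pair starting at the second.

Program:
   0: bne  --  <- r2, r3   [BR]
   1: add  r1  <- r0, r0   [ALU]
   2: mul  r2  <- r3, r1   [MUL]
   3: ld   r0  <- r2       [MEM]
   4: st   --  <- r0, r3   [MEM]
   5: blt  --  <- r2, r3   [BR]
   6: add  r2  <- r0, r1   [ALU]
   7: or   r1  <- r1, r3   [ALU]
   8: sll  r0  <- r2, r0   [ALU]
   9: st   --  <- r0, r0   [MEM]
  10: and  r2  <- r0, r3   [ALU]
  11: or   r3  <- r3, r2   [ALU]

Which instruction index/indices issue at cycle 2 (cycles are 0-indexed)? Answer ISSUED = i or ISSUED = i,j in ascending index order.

ISSUED = 3

c0: i0+i1 bne+add  pair
c1: i2 mul  RAW r2
c2: i3 ld  no-port MEM/MEM
c3: i4 st  no-port MEM/BR
c4: i5+i6 blt+add  pair
c5: i7+i8 or+sll  pair
c6: i9+i10 st+and  pair
c7: i11 or  tail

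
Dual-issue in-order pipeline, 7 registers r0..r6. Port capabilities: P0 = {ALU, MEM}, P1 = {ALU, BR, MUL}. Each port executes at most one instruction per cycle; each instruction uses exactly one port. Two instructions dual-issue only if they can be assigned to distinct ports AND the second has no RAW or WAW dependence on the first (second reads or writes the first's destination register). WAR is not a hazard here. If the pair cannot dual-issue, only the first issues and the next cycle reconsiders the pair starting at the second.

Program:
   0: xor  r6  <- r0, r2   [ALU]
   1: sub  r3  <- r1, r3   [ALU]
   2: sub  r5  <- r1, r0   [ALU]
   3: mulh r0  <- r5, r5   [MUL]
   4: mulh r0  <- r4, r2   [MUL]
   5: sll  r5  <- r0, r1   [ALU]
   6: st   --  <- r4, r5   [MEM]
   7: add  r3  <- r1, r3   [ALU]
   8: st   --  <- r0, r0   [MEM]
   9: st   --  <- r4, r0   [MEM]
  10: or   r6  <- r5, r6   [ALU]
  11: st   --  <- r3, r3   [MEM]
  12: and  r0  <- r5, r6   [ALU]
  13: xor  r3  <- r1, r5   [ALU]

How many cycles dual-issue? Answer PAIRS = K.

PAIRS = 4

  cy0 -> i0&i1 (xor+sub) pair
  cy1 -> i2 (sub) RAW r5
  cy2 -> i3 (mulh) no-port MUL/MUL
  cy3 -> i4 (mulh) RAW r0
  cy4 -> i5 (sll) RAW r5
  cy5 -> i6&i7 (st+add) pair
  cy6 -> i8 (st) no-port MEM/MEM
  cy7 -> i9&i10 (st+or) pair
  cy8 -> i11&i12 (st+and) pair
  cy9 -> i13 (xor) tail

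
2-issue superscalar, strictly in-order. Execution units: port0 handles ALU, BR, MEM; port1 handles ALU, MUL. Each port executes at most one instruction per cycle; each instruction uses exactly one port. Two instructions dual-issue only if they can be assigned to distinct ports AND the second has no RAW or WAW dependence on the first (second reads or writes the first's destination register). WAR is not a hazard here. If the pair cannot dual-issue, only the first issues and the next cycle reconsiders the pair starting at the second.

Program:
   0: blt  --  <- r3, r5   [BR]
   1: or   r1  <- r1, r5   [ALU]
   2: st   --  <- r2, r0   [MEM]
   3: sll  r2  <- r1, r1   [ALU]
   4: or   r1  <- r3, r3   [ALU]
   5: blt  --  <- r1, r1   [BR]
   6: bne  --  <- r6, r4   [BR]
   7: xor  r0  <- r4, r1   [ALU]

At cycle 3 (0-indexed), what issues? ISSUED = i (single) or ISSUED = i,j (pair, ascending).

[0] i0,i1  blt or  -- 2-wide
[1] i2,i3  st sll  -- 2-wide
[2] i4  or  -- RAW r1
[3] i5  blt  -- no-port BR/BR
[4] i6,i7  bne xor  -- 2-wide

ISSUED = 5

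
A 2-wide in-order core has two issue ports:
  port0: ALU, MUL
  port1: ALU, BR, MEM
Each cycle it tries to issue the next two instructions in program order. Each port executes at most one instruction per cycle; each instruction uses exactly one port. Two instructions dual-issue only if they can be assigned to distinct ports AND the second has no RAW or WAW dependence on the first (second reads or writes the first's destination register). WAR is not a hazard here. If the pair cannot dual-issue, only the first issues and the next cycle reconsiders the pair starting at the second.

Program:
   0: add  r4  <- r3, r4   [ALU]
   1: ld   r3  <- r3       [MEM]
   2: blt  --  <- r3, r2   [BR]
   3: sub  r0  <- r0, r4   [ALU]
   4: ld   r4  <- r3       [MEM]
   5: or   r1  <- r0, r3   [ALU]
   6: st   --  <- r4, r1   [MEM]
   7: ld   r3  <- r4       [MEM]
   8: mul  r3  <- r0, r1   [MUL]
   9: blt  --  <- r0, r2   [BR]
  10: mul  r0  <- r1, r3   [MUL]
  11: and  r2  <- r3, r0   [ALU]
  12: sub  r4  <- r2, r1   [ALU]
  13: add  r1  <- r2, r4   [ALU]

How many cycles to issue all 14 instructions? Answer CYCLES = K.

CYCLES = 10

  cy0 -> i0/i1 (add ld) dual
  cy1 -> i2/i3 (blt sub) dual
  cy2 -> i4/i5 (ld or) dual
  cy3 -> i6 (st) no-port MEM/MEM
  cy4 -> i7 (ld) WAW r3
  cy5 -> i8/i9 (mul blt) dual
  cy6 -> i10 (mul) RAW r0
  cy7 -> i11 (and) RAW r2
  cy8 -> i12 (sub) RAW r4
  cy9 -> i13 (add) tail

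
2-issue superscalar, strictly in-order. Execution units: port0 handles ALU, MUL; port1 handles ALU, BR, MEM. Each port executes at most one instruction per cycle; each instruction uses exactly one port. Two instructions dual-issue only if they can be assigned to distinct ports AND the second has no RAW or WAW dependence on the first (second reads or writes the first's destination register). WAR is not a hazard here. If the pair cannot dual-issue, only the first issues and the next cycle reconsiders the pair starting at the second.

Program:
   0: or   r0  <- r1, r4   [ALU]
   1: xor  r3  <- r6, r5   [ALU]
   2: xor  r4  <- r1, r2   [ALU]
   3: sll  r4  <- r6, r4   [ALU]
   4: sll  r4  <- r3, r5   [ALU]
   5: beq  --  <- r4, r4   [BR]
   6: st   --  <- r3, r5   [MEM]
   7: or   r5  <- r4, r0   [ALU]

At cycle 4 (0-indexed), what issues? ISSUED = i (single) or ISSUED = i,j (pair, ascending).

t=0 i0/i1:or;xor ; dual
t=1 i2:xor ; RAW+WAW r4
t=2 i3:sll ; WAW r4
t=3 i4:sll ; RAW r4
t=4 i5:beq ; no-port BR/MEM
t=5 i6/i7:st;or ; dual

ISSUED = 5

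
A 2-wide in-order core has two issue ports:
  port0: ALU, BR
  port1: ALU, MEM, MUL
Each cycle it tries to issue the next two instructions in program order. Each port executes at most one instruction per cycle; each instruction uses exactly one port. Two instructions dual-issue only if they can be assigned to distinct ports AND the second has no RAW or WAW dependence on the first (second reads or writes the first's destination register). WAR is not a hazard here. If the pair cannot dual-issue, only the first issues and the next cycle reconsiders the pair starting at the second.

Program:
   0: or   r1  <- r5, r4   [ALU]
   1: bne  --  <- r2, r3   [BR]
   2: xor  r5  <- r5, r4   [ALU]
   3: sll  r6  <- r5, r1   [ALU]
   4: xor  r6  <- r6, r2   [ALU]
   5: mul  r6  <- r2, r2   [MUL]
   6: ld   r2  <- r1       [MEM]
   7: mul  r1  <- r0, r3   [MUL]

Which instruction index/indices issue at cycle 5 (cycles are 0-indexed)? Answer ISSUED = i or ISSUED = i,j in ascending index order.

c0: i0/i1 or.ALU/bne.BR  pair
c1: i2 xor.ALU  RAW r5
c2: i3 sll.ALU  RAW+WAW r6
c3: i4 xor.ALU  WAW r6
c4: i5 mul.MUL  no-port MUL/MEM
c5: i6 ld.MEM  no-port MEM/MUL
c6: i7 mul.MUL  tail

ISSUED = 6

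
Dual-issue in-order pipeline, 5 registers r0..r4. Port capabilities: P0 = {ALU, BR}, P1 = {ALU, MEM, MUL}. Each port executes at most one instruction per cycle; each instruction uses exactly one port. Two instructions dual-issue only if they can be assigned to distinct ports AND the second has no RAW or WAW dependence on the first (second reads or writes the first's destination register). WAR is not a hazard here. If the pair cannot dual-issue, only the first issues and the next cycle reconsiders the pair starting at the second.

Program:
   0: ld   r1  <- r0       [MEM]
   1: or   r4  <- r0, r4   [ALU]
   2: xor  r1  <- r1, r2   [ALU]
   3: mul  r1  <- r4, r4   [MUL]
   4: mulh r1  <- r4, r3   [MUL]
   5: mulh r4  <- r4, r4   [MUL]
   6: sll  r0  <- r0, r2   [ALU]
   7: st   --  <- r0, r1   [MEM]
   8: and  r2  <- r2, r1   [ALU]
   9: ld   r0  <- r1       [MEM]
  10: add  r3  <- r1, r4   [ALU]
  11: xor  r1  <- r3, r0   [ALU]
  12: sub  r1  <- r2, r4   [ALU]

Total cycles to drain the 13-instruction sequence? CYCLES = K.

  cy0 -> i0/i1 (ld.MEM+or.ALU) dual
  cy1 -> i2 (xor.ALU) WAW r1
  cy2 -> i3 (mul.MUL) no-port MUL/MUL
  cy3 -> i4 (mulh.MUL) no-port MUL/MUL
  cy4 -> i5/i6 (mulh.MUL+sll.ALU) dual
  cy5 -> i7/i8 (st.MEM+and.ALU) dual
  cy6 -> i9/i10 (ld.MEM+add.ALU) dual
  cy7 -> i11 (xor.ALU) WAW r1
  cy8 -> i12 (sub.ALU) tail

CYCLES = 9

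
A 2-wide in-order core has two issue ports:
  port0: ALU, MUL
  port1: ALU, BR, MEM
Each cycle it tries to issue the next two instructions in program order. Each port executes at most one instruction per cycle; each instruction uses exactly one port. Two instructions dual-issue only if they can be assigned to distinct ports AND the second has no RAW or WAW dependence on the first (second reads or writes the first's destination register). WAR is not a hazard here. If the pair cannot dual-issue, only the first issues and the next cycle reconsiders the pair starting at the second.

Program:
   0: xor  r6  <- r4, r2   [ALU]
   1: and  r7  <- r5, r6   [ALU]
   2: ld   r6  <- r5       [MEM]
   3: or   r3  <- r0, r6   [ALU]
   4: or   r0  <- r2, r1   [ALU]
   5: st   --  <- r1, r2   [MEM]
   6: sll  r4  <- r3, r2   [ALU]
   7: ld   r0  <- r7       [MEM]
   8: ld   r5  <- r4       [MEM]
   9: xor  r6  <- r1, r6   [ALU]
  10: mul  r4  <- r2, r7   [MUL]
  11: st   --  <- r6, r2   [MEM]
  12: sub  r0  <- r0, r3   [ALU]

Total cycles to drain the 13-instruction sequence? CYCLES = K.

CYCLES = 8

  cy0 -> i0 (xor.ALU) RAW r6
  cy1 -> i1/i2 (and.ALU/ld.MEM) pair
  cy2 -> i3/i4 (or.ALU/or.ALU) pair
  cy3 -> i5/i6 (st.MEM/sll.ALU) pair
  cy4 -> i7 (ld.MEM) no-port MEM/MEM
  cy5 -> i8/i9 (ld.MEM/xor.ALU) pair
  cy6 -> i10/i11 (mul.MUL/st.MEM) pair
  cy7 -> i12 (sub.ALU) tail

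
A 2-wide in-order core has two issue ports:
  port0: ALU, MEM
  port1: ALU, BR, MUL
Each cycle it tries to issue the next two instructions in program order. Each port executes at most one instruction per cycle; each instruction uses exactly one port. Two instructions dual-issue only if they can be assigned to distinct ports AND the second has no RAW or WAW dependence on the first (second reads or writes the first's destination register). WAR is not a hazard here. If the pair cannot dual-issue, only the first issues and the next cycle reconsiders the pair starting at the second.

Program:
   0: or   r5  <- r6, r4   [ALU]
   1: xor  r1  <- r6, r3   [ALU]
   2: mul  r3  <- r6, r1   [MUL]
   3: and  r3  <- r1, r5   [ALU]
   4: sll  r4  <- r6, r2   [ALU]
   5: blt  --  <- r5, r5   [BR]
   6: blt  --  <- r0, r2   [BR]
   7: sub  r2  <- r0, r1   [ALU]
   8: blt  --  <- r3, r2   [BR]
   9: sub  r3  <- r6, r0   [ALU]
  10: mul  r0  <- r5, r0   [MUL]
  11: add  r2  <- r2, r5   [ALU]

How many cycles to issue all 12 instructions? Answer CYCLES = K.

CYCLES = 7

0. or.ALU;xor.ALU @i0+i1  | pair
1. mul.MUL @i2  | WAW r3
2. and.ALU;sll.ALU @i3+i4  | pair
3. blt.BR @i5  | no-port BR/BR
4. blt.BR;sub.ALU @i6+i7  | pair
5. blt.BR;sub.ALU @i8+i9  | pair
6. mul.MUL;add.ALU @i10+i11  | pair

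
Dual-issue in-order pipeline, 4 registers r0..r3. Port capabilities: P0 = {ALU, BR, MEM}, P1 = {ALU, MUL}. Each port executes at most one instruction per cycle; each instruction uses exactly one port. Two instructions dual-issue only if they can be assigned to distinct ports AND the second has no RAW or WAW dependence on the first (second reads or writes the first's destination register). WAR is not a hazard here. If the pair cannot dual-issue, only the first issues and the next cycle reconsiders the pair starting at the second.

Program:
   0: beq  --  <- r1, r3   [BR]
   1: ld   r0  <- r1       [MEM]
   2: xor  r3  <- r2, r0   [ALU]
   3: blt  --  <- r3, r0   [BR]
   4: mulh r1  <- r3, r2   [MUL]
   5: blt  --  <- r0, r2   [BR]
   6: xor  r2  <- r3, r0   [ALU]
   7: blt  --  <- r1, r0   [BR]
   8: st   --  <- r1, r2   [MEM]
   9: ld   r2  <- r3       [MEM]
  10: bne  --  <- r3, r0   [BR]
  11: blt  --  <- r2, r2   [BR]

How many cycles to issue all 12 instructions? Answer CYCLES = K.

[0] i0  beq  -- no-port BR/MEM
[1] i1  ld  -- RAW r0
[2] i2  xor  -- RAW r3
[3] i3,i4  blt;mulh  -- 2-wide
[4] i5,i6  blt;xor  -- 2-wide
[5] i7  blt  -- no-port BR/MEM
[6] i8  st  -- no-port MEM/MEM
[7] i9  ld  -- no-port MEM/BR
[8] i10  bne  -- no-port BR/BR
[9] i11  blt  -- tail

CYCLES = 10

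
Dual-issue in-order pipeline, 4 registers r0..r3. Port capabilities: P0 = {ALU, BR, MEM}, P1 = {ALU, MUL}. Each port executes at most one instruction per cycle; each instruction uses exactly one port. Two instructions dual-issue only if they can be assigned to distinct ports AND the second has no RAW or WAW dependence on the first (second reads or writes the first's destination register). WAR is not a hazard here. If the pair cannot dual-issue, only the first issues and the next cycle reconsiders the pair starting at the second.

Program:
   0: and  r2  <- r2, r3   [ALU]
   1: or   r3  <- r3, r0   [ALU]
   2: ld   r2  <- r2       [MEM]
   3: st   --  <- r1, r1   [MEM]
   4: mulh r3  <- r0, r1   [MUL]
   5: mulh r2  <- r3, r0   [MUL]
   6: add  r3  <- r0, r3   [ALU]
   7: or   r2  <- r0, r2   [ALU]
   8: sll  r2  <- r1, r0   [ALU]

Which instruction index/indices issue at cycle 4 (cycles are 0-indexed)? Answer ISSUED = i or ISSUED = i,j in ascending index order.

0. and.ALU+or.ALU @i0/i1  | pair
1. ld.MEM @i2  | no-port MEM/MEM
2. st.MEM+mulh.MUL @i3/i4  | pair
3. mulh.MUL+add.ALU @i5/i6  | pair
4. or.ALU @i7  | WAW r2
5. sll.ALU @i8  | tail

ISSUED = 7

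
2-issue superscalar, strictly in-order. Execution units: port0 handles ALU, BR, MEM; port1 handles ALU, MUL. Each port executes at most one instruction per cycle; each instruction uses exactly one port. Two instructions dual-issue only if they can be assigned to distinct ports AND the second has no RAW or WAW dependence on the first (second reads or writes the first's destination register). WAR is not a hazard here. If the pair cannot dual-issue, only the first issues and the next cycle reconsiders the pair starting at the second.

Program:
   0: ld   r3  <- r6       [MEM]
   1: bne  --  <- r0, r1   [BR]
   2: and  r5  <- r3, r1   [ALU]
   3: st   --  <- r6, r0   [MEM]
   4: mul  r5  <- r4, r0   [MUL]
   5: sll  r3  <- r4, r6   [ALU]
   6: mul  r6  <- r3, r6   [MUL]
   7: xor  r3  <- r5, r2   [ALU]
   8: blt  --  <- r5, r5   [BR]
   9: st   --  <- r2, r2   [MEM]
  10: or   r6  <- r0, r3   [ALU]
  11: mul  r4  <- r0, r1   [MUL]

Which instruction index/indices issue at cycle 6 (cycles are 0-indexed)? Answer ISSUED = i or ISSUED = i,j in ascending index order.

ISSUED = 9,10

0. ld.MEM @i0  | no-port MEM/BR
1. bne.BR/and.ALU @i1&i2  | 2-wide
2. st.MEM/mul.MUL @i3&i4  | 2-wide
3. sll.ALU @i5  | RAW r3
4. mul.MUL/xor.ALU @i6&i7  | 2-wide
5. blt.BR @i8  | no-port BR/MEM
6. st.MEM/or.ALU @i9&i10  | 2-wide
7. mul.MUL @i11  | tail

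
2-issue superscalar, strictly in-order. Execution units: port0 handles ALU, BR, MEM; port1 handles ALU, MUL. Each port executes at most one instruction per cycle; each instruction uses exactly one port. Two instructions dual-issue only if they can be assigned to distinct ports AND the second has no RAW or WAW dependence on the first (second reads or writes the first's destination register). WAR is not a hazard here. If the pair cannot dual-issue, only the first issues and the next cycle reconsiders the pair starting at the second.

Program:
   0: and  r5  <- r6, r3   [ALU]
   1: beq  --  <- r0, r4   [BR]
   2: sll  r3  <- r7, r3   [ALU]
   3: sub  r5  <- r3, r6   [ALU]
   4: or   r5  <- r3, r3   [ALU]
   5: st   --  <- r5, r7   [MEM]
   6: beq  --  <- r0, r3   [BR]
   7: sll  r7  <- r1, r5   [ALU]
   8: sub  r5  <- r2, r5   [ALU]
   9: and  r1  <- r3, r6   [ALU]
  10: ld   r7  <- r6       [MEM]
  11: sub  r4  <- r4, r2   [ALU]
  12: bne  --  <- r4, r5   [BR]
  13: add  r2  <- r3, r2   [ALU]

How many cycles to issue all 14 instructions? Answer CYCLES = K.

c0: i0/i1 and/beq  dual
c1: i2 sll  RAW r3
c2: i3 sub  WAW r5
c3: i4 or  RAW r5
c4: i5 st  no-port MEM/BR
c5: i6/i7 beq/sll  dual
c6: i8/i9 sub/and  dual
c7: i10/i11 ld/sub  dual
c8: i12/i13 bne/add  dual

CYCLES = 9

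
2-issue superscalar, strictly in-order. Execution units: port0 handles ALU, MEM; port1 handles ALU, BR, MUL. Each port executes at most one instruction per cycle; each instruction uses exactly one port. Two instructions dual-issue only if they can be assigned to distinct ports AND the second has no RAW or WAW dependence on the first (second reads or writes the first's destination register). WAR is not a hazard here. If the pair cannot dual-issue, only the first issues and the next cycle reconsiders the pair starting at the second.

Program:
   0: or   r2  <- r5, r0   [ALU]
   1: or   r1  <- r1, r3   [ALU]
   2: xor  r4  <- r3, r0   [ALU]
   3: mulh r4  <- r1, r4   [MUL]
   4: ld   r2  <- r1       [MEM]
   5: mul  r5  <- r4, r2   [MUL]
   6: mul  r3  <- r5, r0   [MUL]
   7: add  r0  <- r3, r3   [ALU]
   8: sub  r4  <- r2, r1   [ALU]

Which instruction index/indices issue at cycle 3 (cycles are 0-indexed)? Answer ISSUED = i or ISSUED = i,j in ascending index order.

0. or or @i0,i1  | dual
1. xor @i2  | RAW+WAW r4
2. mulh ld @i3,i4  | dual
3. mul @i5  | no-port MUL/MUL
4. mul @i6  | RAW r3
5. add sub @i7,i8  | dual

ISSUED = 5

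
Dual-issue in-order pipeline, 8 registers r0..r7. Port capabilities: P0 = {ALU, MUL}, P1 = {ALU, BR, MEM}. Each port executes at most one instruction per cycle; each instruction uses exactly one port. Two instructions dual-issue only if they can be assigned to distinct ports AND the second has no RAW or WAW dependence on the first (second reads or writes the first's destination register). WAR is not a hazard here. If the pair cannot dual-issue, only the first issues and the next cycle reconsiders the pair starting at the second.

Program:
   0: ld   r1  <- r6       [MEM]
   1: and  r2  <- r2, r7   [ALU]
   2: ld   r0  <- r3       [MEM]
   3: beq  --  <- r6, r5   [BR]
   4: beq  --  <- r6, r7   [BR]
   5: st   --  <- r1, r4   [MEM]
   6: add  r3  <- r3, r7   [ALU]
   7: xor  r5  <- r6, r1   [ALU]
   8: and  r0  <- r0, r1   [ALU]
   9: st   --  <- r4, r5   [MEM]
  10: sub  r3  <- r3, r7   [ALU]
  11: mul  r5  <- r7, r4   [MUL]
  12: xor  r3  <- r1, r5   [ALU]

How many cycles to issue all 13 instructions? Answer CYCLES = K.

t=0 i0,i1:ld+and ; dual
t=1 i2:ld ; no-port MEM/BR
t=2 i3:beq ; no-port BR/BR
t=3 i4:beq ; no-port BR/MEM
t=4 i5,i6:st+add ; dual
t=5 i7,i8:xor+and ; dual
t=6 i9,i10:st+sub ; dual
t=7 i11:mul ; RAW r5
t=8 i12:xor ; tail

CYCLES = 9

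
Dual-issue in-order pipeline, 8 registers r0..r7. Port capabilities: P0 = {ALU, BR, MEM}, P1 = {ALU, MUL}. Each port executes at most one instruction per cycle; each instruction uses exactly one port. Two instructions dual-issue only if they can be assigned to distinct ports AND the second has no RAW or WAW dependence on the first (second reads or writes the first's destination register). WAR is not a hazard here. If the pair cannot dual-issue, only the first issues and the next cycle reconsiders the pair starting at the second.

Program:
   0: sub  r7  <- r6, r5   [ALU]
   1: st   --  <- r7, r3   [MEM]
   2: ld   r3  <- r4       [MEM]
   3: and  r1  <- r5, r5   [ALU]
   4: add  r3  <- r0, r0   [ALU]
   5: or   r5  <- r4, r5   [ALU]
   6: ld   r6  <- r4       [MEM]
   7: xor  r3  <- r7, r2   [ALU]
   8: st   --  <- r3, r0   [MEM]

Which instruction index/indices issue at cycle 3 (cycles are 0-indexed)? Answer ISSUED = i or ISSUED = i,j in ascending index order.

ISSUED = 4,5

  cy0 -> i0 (sub.ALU) RAW r7
  cy1 -> i1 (st.MEM) no-port MEM/MEM
  cy2 -> i2,i3 (ld.MEM and.ALU) pair
  cy3 -> i4,i5 (add.ALU or.ALU) pair
  cy4 -> i6,i7 (ld.MEM xor.ALU) pair
  cy5 -> i8 (st.MEM) tail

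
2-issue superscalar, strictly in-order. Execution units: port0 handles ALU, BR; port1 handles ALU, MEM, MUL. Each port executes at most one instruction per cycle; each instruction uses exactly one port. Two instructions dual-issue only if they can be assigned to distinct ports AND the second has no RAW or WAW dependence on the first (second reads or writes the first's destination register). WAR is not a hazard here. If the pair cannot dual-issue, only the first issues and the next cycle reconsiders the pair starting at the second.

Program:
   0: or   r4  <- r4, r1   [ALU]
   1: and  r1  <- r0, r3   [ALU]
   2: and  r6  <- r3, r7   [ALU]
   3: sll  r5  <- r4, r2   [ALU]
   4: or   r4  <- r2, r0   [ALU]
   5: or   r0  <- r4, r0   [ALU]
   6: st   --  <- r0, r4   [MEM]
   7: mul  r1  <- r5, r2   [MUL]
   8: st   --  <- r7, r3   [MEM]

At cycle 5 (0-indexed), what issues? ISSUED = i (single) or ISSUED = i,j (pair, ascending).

0. or.ALU/and.ALU @i0/i1  | pair
1. and.ALU/sll.ALU @i2/i3  | pair
2. or.ALU @i4  | RAW r4
3. or.ALU @i5  | RAW r0
4. st.MEM @i6  | no-port MEM/MUL
5. mul.MUL @i7  | no-port MUL/MEM
6. st.MEM @i8  | tail

ISSUED = 7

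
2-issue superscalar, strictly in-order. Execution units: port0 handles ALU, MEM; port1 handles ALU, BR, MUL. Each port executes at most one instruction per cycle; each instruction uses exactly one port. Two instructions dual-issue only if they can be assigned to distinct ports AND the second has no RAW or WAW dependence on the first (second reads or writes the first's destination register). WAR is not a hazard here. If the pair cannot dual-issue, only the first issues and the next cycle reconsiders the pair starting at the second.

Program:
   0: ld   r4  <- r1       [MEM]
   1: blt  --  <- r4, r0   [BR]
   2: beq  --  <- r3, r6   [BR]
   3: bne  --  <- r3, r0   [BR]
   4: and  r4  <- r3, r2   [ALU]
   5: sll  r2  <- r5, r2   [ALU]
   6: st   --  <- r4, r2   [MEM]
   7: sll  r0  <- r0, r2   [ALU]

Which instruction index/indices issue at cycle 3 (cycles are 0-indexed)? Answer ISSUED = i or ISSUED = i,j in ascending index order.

ISSUED = 3,4

0. ld.MEM @i0  | RAW r4
1. blt.BR @i1  | no-port BR/BR
2. beq.BR @i2  | no-port BR/BR
3. bne.BR+and.ALU @i3&i4  | pair
4. sll.ALU @i5  | RAW r2
5. st.MEM+sll.ALU @i6&i7  | pair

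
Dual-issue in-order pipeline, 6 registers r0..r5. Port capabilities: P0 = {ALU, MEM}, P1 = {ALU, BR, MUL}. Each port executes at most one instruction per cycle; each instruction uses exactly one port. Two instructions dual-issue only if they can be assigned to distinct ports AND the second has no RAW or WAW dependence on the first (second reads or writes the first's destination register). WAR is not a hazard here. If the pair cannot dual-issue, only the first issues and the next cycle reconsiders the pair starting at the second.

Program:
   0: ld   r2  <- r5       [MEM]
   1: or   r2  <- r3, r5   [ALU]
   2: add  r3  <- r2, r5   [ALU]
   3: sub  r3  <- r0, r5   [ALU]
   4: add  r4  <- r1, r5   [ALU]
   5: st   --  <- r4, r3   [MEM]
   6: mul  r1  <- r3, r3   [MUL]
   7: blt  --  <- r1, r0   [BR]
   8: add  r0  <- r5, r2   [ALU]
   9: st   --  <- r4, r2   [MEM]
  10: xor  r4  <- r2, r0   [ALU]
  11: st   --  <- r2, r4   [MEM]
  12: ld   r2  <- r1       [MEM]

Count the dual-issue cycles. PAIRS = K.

PAIRS = 4

  cy0 -> i0 (ld) WAW r2
  cy1 -> i1 (or) RAW r2
  cy2 -> i2 (add) WAW r3
  cy3 -> i3&i4 (sub/add) 2-wide
  cy4 -> i5&i6 (st/mul) 2-wide
  cy5 -> i7&i8 (blt/add) 2-wide
  cy6 -> i9&i10 (st/xor) 2-wide
  cy7 -> i11 (st) no-port MEM/MEM
  cy8 -> i12 (ld) tail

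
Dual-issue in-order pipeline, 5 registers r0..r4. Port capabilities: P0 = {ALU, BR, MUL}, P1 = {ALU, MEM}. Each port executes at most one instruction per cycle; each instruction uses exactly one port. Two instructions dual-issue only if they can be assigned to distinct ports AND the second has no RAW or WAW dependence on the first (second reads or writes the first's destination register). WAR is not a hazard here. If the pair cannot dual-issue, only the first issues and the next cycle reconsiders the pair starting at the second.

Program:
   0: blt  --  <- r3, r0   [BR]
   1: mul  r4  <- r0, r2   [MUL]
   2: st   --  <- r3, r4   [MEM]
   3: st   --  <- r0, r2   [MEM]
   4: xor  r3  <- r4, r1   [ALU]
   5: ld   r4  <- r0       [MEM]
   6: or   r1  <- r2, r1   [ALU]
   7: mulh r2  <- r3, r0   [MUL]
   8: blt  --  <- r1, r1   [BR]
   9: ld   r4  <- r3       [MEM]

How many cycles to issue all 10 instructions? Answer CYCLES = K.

CYCLES = 7

c0: i0 blt.BR  no-port BR/MUL
c1: i1 mul.MUL  RAW r4
c2: i2 st.MEM  no-port MEM/MEM
c3: i3,i4 st.MEM+xor.ALU  pair
c4: i5,i6 ld.MEM+or.ALU  pair
c5: i7 mulh.MUL  no-port MUL/BR
c6: i8,i9 blt.BR+ld.MEM  pair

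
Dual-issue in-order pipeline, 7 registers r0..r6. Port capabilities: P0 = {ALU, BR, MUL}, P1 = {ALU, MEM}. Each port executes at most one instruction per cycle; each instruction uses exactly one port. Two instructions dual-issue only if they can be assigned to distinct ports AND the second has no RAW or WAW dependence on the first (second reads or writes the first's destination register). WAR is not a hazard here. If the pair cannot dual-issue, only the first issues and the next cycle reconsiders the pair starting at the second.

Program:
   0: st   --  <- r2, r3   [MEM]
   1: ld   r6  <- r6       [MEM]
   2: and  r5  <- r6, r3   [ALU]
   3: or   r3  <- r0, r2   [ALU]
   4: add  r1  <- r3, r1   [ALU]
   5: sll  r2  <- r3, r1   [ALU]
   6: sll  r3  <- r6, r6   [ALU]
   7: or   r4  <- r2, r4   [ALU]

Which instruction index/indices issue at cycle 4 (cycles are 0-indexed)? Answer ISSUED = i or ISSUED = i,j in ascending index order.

ISSUED = 5,6

  cy0 -> i0 (st) no-port MEM/MEM
  cy1 -> i1 (ld) RAW r6
  cy2 -> i2/i3 (and or) dual
  cy3 -> i4 (add) RAW r1
  cy4 -> i5/i6 (sll sll) dual
  cy5 -> i7 (or) tail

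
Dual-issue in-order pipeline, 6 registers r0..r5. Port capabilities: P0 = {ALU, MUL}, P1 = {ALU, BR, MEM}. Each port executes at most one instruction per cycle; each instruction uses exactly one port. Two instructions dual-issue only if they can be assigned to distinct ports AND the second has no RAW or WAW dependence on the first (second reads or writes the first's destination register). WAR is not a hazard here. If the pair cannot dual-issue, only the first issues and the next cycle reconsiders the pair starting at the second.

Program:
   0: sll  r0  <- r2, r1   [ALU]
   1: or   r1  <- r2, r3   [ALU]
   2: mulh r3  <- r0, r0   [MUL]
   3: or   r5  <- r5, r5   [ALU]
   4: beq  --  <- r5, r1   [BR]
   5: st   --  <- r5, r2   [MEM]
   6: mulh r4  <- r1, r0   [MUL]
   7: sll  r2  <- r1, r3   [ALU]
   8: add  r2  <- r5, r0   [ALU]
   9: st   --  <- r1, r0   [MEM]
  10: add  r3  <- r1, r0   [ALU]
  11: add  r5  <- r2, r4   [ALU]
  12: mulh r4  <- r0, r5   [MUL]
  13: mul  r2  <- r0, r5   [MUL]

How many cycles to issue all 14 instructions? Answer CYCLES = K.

CYCLES = 9

0. sll+or @i0,i1  | dual
1. mulh+or @i2,i3  | dual
2. beq @i4  | no-port BR/MEM
3. st+mulh @i5,i6  | dual
4. sll @i7  | WAW r2
5. add+st @i8,i9  | dual
6. add+add @i10,i11  | dual
7. mulh @i12  | no-port MUL/MUL
8. mul @i13  | tail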